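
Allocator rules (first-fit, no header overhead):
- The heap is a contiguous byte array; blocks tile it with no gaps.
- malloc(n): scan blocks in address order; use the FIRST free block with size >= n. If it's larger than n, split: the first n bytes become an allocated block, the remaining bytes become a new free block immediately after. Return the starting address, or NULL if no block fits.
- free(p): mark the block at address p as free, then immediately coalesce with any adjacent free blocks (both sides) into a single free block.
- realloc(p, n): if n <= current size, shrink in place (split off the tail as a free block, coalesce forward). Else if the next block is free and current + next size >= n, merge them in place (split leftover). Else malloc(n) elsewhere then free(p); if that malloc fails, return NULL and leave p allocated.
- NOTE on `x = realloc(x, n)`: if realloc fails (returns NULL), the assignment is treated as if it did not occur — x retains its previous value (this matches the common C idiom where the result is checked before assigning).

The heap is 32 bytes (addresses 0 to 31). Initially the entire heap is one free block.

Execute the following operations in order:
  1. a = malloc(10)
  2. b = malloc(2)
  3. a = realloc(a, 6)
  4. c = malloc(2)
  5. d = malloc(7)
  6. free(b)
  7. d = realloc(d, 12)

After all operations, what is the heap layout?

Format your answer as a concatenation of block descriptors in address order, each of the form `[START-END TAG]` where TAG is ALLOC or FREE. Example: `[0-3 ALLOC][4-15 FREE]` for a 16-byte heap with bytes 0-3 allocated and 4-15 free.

Answer: [0-5 ALLOC][6-7 ALLOC][8-11 FREE][12-23 ALLOC][24-31 FREE]

Derivation:
Op 1: a = malloc(10) -> a = 0; heap: [0-9 ALLOC][10-31 FREE]
Op 2: b = malloc(2) -> b = 10; heap: [0-9 ALLOC][10-11 ALLOC][12-31 FREE]
Op 3: a = realloc(a, 6) -> a = 0; heap: [0-5 ALLOC][6-9 FREE][10-11 ALLOC][12-31 FREE]
Op 4: c = malloc(2) -> c = 6; heap: [0-5 ALLOC][6-7 ALLOC][8-9 FREE][10-11 ALLOC][12-31 FREE]
Op 5: d = malloc(7) -> d = 12; heap: [0-5 ALLOC][6-7 ALLOC][8-9 FREE][10-11 ALLOC][12-18 ALLOC][19-31 FREE]
Op 6: free(b) -> (freed b); heap: [0-5 ALLOC][6-7 ALLOC][8-11 FREE][12-18 ALLOC][19-31 FREE]
Op 7: d = realloc(d, 12) -> d = 12; heap: [0-5 ALLOC][6-7 ALLOC][8-11 FREE][12-23 ALLOC][24-31 FREE]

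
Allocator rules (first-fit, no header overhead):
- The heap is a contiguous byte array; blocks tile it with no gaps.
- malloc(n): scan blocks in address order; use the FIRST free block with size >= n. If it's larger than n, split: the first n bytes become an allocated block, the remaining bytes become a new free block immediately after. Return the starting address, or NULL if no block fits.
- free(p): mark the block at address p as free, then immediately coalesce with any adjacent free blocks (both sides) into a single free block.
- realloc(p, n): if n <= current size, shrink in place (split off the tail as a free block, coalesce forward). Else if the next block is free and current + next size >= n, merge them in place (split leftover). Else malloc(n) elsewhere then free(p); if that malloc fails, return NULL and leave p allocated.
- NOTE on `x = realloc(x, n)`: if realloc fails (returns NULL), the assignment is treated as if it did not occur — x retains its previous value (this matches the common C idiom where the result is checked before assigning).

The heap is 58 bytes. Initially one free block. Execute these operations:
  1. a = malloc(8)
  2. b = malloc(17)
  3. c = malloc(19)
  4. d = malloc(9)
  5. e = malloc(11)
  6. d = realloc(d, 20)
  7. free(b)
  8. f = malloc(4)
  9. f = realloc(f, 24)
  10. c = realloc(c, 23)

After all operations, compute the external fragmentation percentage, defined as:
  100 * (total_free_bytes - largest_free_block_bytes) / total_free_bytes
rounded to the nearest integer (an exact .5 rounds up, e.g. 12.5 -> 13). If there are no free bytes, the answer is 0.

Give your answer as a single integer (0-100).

Answer: 28

Derivation:
Op 1: a = malloc(8) -> a = 0; heap: [0-7 ALLOC][8-57 FREE]
Op 2: b = malloc(17) -> b = 8; heap: [0-7 ALLOC][8-24 ALLOC][25-57 FREE]
Op 3: c = malloc(19) -> c = 25; heap: [0-7 ALLOC][8-24 ALLOC][25-43 ALLOC][44-57 FREE]
Op 4: d = malloc(9) -> d = 44; heap: [0-7 ALLOC][8-24 ALLOC][25-43 ALLOC][44-52 ALLOC][53-57 FREE]
Op 5: e = malloc(11) -> e = NULL; heap: [0-7 ALLOC][8-24 ALLOC][25-43 ALLOC][44-52 ALLOC][53-57 FREE]
Op 6: d = realloc(d, 20) -> NULL (d unchanged); heap: [0-7 ALLOC][8-24 ALLOC][25-43 ALLOC][44-52 ALLOC][53-57 FREE]
Op 7: free(b) -> (freed b); heap: [0-7 ALLOC][8-24 FREE][25-43 ALLOC][44-52 ALLOC][53-57 FREE]
Op 8: f = malloc(4) -> f = 8; heap: [0-7 ALLOC][8-11 ALLOC][12-24 FREE][25-43 ALLOC][44-52 ALLOC][53-57 FREE]
Op 9: f = realloc(f, 24) -> NULL (f unchanged); heap: [0-7 ALLOC][8-11 ALLOC][12-24 FREE][25-43 ALLOC][44-52 ALLOC][53-57 FREE]
Op 10: c = realloc(c, 23) -> NULL (c unchanged); heap: [0-7 ALLOC][8-11 ALLOC][12-24 FREE][25-43 ALLOC][44-52 ALLOC][53-57 FREE]
Free blocks: [13 5] total_free=18 largest=13 -> 100*(18-13)/18 = 500/18 ≈ 27.778 -> rounds to 28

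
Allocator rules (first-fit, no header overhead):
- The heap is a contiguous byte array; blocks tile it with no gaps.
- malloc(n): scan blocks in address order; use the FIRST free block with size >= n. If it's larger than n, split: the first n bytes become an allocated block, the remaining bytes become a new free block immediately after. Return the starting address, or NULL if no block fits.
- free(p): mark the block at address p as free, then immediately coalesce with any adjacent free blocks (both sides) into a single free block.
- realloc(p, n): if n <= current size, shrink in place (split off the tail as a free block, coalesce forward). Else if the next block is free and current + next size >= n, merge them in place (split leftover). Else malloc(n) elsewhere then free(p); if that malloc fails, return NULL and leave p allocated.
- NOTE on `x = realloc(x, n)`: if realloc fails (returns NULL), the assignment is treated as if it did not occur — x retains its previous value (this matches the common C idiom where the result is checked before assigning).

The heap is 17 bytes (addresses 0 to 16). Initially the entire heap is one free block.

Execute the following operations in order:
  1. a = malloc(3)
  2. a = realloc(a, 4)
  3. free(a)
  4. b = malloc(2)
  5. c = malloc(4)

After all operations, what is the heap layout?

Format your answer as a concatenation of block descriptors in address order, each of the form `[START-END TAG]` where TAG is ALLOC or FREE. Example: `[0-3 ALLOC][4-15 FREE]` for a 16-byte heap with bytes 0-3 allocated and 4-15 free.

Answer: [0-1 ALLOC][2-5 ALLOC][6-16 FREE]

Derivation:
Op 1: a = malloc(3) -> a = 0; heap: [0-2 ALLOC][3-16 FREE]
Op 2: a = realloc(a, 4) -> a = 0; heap: [0-3 ALLOC][4-16 FREE]
Op 3: free(a) -> (freed a); heap: [0-16 FREE]
Op 4: b = malloc(2) -> b = 0; heap: [0-1 ALLOC][2-16 FREE]
Op 5: c = malloc(4) -> c = 2; heap: [0-1 ALLOC][2-5 ALLOC][6-16 FREE]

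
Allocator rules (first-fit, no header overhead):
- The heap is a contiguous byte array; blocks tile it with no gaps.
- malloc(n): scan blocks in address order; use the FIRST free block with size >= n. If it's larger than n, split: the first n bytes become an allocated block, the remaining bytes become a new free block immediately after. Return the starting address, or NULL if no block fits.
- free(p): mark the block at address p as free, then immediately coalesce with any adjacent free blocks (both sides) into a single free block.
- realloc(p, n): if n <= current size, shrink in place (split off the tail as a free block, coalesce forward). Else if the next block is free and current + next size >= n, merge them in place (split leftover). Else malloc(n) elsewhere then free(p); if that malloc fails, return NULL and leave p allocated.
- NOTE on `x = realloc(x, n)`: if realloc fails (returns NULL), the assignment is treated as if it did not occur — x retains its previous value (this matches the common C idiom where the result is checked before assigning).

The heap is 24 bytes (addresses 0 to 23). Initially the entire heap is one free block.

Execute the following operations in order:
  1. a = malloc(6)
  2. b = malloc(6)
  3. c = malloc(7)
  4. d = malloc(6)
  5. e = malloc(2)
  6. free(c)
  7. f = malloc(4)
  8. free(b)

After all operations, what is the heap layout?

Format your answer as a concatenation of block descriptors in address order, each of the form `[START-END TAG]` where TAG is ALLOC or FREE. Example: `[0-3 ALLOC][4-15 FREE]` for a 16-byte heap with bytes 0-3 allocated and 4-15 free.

Op 1: a = malloc(6) -> a = 0; heap: [0-5 ALLOC][6-23 FREE]
Op 2: b = malloc(6) -> b = 6; heap: [0-5 ALLOC][6-11 ALLOC][12-23 FREE]
Op 3: c = malloc(7) -> c = 12; heap: [0-5 ALLOC][6-11 ALLOC][12-18 ALLOC][19-23 FREE]
Op 4: d = malloc(6) -> d = NULL; heap: [0-5 ALLOC][6-11 ALLOC][12-18 ALLOC][19-23 FREE]
Op 5: e = malloc(2) -> e = 19; heap: [0-5 ALLOC][6-11 ALLOC][12-18 ALLOC][19-20 ALLOC][21-23 FREE]
Op 6: free(c) -> (freed c); heap: [0-5 ALLOC][6-11 ALLOC][12-18 FREE][19-20 ALLOC][21-23 FREE]
Op 7: f = malloc(4) -> f = 12; heap: [0-5 ALLOC][6-11 ALLOC][12-15 ALLOC][16-18 FREE][19-20 ALLOC][21-23 FREE]
Op 8: free(b) -> (freed b); heap: [0-5 ALLOC][6-11 FREE][12-15 ALLOC][16-18 FREE][19-20 ALLOC][21-23 FREE]

Answer: [0-5 ALLOC][6-11 FREE][12-15 ALLOC][16-18 FREE][19-20 ALLOC][21-23 FREE]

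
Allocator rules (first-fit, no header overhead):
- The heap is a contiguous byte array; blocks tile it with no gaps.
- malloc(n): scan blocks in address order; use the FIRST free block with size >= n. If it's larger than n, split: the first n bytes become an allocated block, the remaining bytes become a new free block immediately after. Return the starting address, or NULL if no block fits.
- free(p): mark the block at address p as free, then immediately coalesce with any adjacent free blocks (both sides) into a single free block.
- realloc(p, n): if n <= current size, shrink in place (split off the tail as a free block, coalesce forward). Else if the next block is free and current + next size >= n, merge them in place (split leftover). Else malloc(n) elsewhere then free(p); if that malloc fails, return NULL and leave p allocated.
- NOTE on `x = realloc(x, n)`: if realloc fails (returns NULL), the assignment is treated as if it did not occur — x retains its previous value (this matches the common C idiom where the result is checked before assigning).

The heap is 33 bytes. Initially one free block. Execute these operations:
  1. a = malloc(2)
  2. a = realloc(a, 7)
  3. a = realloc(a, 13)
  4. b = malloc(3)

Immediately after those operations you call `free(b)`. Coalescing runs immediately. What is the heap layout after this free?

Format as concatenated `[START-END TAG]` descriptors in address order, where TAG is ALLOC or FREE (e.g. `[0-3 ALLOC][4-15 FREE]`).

Answer: [0-12 ALLOC][13-32 FREE]

Derivation:
Op 1: a = malloc(2) -> a = 0; heap: [0-1 ALLOC][2-32 FREE]
Op 2: a = realloc(a, 7) -> a = 0; heap: [0-6 ALLOC][7-32 FREE]
Op 3: a = realloc(a, 13) -> a = 0; heap: [0-12 ALLOC][13-32 FREE]
Op 4: b = malloc(3) -> b = 13; heap: [0-12 ALLOC][13-15 ALLOC][16-32 FREE]
free(b): b = 13 -> block [13-15 ALLOC]; mark free, coalesce with adjacent free neighbors -> [0-12 ALLOC][13-32 FREE]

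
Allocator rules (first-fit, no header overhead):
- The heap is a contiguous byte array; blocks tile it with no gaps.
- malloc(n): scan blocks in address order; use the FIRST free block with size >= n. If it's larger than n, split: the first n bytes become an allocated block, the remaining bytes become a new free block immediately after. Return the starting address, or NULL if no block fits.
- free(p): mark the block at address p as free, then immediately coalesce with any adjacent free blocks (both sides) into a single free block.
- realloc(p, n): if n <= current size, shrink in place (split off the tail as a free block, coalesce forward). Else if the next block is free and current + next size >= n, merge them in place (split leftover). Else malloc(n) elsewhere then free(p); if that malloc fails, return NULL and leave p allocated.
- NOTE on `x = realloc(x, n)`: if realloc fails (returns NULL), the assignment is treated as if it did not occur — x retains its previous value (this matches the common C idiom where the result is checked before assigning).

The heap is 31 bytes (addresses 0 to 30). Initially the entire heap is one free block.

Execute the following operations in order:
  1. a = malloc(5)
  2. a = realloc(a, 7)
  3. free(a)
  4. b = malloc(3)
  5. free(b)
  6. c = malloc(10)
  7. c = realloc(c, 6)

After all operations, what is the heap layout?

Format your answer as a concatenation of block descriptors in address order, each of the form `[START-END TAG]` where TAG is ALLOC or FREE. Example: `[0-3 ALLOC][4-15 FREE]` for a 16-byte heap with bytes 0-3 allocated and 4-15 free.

Op 1: a = malloc(5) -> a = 0; heap: [0-4 ALLOC][5-30 FREE]
Op 2: a = realloc(a, 7) -> a = 0; heap: [0-6 ALLOC][7-30 FREE]
Op 3: free(a) -> (freed a); heap: [0-30 FREE]
Op 4: b = malloc(3) -> b = 0; heap: [0-2 ALLOC][3-30 FREE]
Op 5: free(b) -> (freed b); heap: [0-30 FREE]
Op 6: c = malloc(10) -> c = 0; heap: [0-9 ALLOC][10-30 FREE]
Op 7: c = realloc(c, 6) -> c = 0; heap: [0-5 ALLOC][6-30 FREE]

Answer: [0-5 ALLOC][6-30 FREE]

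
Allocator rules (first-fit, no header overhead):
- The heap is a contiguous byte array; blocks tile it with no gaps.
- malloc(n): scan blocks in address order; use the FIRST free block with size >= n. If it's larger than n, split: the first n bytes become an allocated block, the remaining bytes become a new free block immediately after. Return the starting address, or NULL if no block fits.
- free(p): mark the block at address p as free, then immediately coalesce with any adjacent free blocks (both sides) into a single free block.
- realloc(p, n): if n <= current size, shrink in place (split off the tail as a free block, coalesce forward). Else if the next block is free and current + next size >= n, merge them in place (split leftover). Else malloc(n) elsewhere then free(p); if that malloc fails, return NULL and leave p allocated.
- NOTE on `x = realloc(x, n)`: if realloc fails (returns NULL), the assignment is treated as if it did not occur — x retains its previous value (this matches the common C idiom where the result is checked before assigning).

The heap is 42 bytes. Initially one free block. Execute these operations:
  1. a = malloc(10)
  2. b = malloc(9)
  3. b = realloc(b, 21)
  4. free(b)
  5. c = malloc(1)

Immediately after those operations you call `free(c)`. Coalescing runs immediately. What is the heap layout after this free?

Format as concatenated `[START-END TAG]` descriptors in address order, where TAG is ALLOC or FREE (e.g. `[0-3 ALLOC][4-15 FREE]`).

Op 1: a = malloc(10) -> a = 0; heap: [0-9 ALLOC][10-41 FREE]
Op 2: b = malloc(9) -> b = 10; heap: [0-9 ALLOC][10-18 ALLOC][19-41 FREE]
Op 3: b = realloc(b, 21) -> b = 10; heap: [0-9 ALLOC][10-30 ALLOC][31-41 FREE]
Op 4: free(b) -> (freed b); heap: [0-9 ALLOC][10-41 FREE]
Op 5: c = malloc(1) -> c = 10; heap: [0-9 ALLOC][10-10 ALLOC][11-41 FREE]
free(c): c = 10 -> block [10-10 ALLOC]; mark free, coalesce with adjacent free neighbors -> [0-9 ALLOC][10-41 FREE]

Answer: [0-9 ALLOC][10-41 FREE]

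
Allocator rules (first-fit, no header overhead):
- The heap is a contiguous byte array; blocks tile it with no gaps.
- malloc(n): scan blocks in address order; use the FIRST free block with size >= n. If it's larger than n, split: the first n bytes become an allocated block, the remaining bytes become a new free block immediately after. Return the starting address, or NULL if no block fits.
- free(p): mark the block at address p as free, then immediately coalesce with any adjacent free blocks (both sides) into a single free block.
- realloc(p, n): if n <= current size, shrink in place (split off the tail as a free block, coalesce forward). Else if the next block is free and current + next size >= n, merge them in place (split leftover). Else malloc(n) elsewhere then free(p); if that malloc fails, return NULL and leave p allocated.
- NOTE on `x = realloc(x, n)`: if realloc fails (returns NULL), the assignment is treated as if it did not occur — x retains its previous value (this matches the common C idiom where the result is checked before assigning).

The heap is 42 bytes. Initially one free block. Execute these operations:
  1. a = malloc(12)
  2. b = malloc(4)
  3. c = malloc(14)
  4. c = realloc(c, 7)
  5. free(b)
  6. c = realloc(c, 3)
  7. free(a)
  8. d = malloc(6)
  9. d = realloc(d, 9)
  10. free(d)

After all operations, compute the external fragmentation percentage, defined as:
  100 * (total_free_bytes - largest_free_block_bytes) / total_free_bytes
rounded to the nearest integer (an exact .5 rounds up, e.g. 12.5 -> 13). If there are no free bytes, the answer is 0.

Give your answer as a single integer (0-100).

Op 1: a = malloc(12) -> a = 0; heap: [0-11 ALLOC][12-41 FREE]
Op 2: b = malloc(4) -> b = 12; heap: [0-11 ALLOC][12-15 ALLOC][16-41 FREE]
Op 3: c = malloc(14) -> c = 16; heap: [0-11 ALLOC][12-15 ALLOC][16-29 ALLOC][30-41 FREE]
Op 4: c = realloc(c, 7) -> c = 16; heap: [0-11 ALLOC][12-15 ALLOC][16-22 ALLOC][23-41 FREE]
Op 5: free(b) -> (freed b); heap: [0-11 ALLOC][12-15 FREE][16-22 ALLOC][23-41 FREE]
Op 6: c = realloc(c, 3) -> c = 16; heap: [0-11 ALLOC][12-15 FREE][16-18 ALLOC][19-41 FREE]
Op 7: free(a) -> (freed a); heap: [0-15 FREE][16-18 ALLOC][19-41 FREE]
Op 8: d = malloc(6) -> d = 0; heap: [0-5 ALLOC][6-15 FREE][16-18 ALLOC][19-41 FREE]
Op 9: d = realloc(d, 9) -> d = 0; heap: [0-8 ALLOC][9-15 FREE][16-18 ALLOC][19-41 FREE]
Op 10: free(d) -> (freed d); heap: [0-15 FREE][16-18 ALLOC][19-41 FREE]
Free blocks: [16 23] total_free=39 largest=23 -> 100*(39-23)/39 = 1600/39 ≈ 41.026 -> rounds to 41

Answer: 41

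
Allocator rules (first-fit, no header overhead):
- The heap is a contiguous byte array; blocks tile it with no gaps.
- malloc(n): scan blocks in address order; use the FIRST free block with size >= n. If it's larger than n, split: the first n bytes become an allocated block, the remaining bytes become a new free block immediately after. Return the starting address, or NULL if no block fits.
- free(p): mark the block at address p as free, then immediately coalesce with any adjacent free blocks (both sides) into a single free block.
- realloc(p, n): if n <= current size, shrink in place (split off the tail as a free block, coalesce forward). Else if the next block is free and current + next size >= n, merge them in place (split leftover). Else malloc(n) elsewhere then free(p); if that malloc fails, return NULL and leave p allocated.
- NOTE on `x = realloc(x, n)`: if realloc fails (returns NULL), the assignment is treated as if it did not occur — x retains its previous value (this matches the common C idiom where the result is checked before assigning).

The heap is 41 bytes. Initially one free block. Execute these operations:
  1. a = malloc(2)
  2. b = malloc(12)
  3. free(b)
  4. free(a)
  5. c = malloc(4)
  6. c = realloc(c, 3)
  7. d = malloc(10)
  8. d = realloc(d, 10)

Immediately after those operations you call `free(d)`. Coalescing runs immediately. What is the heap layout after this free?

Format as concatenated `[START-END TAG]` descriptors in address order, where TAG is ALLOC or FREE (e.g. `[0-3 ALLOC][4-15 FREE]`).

Answer: [0-2 ALLOC][3-40 FREE]

Derivation:
Op 1: a = malloc(2) -> a = 0; heap: [0-1 ALLOC][2-40 FREE]
Op 2: b = malloc(12) -> b = 2; heap: [0-1 ALLOC][2-13 ALLOC][14-40 FREE]
Op 3: free(b) -> (freed b); heap: [0-1 ALLOC][2-40 FREE]
Op 4: free(a) -> (freed a); heap: [0-40 FREE]
Op 5: c = malloc(4) -> c = 0; heap: [0-3 ALLOC][4-40 FREE]
Op 6: c = realloc(c, 3) -> c = 0; heap: [0-2 ALLOC][3-40 FREE]
Op 7: d = malloc(10) -> d = 3; heap: [0-2 ALLOC][3-12 ALLOC][13-40 FREE]
Op 8: d = realloc(d, 10) -> d = 3; heap: [0-2 ALLOC][3-12 ALLOC][13-40 FREE]
free(d): d = 3 -> block [3-12 ALLOC]; mark free, coalesce with adjacent free neighbors -> [0-2 ALLOC][3-40 FREE]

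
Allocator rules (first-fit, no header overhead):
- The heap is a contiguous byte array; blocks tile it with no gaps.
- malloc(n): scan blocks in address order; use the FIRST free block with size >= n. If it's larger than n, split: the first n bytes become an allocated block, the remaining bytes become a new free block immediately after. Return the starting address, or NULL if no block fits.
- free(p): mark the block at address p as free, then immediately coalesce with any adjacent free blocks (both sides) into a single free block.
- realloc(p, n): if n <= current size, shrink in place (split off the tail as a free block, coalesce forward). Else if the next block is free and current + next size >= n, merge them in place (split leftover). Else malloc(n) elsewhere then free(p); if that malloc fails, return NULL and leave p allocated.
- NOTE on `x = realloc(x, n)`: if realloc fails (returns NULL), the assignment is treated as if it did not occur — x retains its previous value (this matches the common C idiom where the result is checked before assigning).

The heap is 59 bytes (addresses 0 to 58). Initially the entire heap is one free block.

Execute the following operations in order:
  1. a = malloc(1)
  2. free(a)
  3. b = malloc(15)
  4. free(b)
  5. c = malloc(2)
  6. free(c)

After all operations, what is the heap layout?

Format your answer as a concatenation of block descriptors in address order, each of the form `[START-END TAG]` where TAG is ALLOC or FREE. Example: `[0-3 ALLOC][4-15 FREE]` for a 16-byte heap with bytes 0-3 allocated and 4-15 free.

Op 1: a = malloc(1) -> a = 0; heap: [0-0 ALLOC][1-58 FREE]
Op 2: free(a) -> (freed a); heap: [0-58 FREE]
Op 3: b = malloc(15) -> b = 0; heap: [0-14 ALLOC][15-58 FREE]
Op 4: free(b) -> (freed b); heap: [0-58 FREE]
Op 5: c = malloc(2) -> c = 0; heap: [0-1 ALLOC][2-58 FREE]
Op 6: free(c) -> (freed c); heap: [0-58 FREE]

Answer: [0-58 FREE]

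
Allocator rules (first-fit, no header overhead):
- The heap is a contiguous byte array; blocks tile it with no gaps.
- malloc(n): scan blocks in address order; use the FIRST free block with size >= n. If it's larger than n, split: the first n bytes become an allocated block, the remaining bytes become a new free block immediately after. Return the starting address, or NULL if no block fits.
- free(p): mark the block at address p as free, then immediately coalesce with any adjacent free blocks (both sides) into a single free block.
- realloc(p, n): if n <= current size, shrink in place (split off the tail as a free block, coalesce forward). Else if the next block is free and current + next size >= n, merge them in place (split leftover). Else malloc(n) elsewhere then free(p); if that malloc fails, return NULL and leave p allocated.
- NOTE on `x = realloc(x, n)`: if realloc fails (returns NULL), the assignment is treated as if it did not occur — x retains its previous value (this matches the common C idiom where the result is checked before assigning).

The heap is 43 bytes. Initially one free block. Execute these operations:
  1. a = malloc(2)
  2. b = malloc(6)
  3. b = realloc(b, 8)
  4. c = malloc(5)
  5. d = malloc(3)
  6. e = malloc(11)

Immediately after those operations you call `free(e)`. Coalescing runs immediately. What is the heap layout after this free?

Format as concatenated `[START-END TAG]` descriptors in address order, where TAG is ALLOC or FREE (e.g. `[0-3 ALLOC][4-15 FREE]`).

Op 1: a = malloc(2) -> a = 0; heap: [0-1 ALLOC][2-42 FREE]
Op 2: b = malloc(6) -> b = 2; heap: [0-1 ALLOC][2-7 ALLOC][8-42 FREE]
Op 3: b = realloc(b, 8) -> b = 2; heap: [0-1 ALLOC][2-9 ALLOC][10-42 FREE]
Op 4: c = malloc(5) -> c = 10; heap: [0-1 ALLOC][2-9 ALLOC][10-14 ALLOC][15-42 FREE]
Op 5: d = malloc(3) -> d = 15; heap: [0-1 ALLOC][2-9 ALLOC][10-14 ALLOC][15-17 ALLOC][18-42 FREE]
Op 6: e = malloc(11) -> e = 18; heap: [0-1 ALLOC][2-9 ALLOC][10-14 ALLOC][15-17 ALLOC][18-28 ALLOC][29-42 FREE]
free(e): e = 18 -> block [18-28 ALLOC]; mark free, coalesce with adjacent free neighbors -> [0-1 ALLOC][2-9 ALLOC][10-14 ALLOC][15-17 ALLOC][18-42 FREE]

Answer: [0-1 ALLOC][2-9 ALLOC][10-14 ALLOC][15-17 ALLOC][18-42 FREE]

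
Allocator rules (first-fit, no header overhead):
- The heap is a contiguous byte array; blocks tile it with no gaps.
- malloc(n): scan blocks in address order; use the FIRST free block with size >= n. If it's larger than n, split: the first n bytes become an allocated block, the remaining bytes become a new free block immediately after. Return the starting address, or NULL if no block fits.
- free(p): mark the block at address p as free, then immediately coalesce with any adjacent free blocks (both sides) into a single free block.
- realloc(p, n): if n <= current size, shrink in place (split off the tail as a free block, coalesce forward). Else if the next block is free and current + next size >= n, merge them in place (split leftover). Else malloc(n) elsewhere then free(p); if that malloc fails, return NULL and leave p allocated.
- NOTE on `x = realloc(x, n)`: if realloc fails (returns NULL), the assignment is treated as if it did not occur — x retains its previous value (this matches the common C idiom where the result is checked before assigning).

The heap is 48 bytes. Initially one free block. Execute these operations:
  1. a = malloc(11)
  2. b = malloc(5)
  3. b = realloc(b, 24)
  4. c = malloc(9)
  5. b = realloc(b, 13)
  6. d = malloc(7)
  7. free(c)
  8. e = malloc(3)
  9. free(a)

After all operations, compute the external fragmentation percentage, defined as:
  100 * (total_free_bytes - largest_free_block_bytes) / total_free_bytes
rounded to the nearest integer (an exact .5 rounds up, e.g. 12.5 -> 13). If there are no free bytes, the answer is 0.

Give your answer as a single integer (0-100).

Op 1: a = malloc(11) -> a = 0; heap: [0-10 ALLOC][11-47 FREE]
Op 2: b = malloc(5) -> b = 11; heap: [0-10 ALLOC][11-15 ALLOC][16-47 FREE]
Op 3: b = realloc(b, 24) -> b = 11; heap: [0-10 ALLOC][11-34 ALLOC][35-47 FREE]
Op 4: c = malloc(9) -> c = 35; heap: [0-10 ALLOC][11-34 ALLOC][35-43 ALLOC][44-47 FREE]
Op 5: b = realloc(b, 13) -> b = 11; heap: [0-10 ALLOC][11-23 ALLOC][24-34 FREE][35-43 ALLOC][44-47 FREE]
Op 6: d = malloc(7) -> d = 24; heap: [0-10 ALLOC][11-23 ALLOC][24-30 ALLOC][31-34 FREE][35-43 ALLOC][44-47 FREE]
Op 7: free(c) -> (freed c); heap: [0-10 ALLOC][11-23 ALLOC][24-30 ALLOC][31-47 FREE]
Op 8: e = malloc(3) -> e = 31; heap: [0-10 ALLOC][11-23 ALLOC][24-30 ALLOC][31-33 ALLOC][34-47 FREE]
Op 9: free(a) -> (freed a); heap: [0-10 FREE][11-23 ALLOC][24-30 ALLOC][31-33 ALLOC][34-47 FREE]
Free blocks: [11 14] total_free=25 largest=14 -> 100*(25-14)/25 = 1100/25 = 44

Answer: 44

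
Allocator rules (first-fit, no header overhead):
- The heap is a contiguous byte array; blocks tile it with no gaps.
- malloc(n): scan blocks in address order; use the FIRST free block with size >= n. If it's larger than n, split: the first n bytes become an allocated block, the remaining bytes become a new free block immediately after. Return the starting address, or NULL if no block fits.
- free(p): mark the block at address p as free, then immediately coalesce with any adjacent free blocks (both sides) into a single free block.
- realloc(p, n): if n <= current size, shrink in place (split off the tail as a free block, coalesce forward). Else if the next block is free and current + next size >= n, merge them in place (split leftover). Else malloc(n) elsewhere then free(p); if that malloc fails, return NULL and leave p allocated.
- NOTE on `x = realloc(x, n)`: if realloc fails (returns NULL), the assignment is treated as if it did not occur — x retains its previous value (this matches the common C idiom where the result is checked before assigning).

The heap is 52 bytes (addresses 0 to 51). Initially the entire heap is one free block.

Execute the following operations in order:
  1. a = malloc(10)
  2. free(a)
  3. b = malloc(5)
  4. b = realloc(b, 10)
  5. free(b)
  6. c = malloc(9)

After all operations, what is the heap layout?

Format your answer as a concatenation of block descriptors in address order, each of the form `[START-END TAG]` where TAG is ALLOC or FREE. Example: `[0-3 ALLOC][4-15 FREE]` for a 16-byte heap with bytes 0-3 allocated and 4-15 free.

Answer: [0-8 ALLOC][9-51 FREE]

Derivation:
Op 1: a = malloc(10) -> a = 0; heap: [0-9 ALLOC][10-51 FREE]
Op 2: free(a) -> (freed a); heap: [0-51 FREE]
Op 3: b = malloc(5) -> b = 0; heap: [0-4 ALLOC][5-51 FREE]
Op 4: b = realloc(b, 10) -> b = 0; heap: [0-9 ALLOC][10-51 FREE]
Op 5: free(b) -> (freed b); heap: [0-51 FREE]
Op 6: c = malloc(9) -> c = 0; heap: [0-8 ALLOC][9-51 FREE]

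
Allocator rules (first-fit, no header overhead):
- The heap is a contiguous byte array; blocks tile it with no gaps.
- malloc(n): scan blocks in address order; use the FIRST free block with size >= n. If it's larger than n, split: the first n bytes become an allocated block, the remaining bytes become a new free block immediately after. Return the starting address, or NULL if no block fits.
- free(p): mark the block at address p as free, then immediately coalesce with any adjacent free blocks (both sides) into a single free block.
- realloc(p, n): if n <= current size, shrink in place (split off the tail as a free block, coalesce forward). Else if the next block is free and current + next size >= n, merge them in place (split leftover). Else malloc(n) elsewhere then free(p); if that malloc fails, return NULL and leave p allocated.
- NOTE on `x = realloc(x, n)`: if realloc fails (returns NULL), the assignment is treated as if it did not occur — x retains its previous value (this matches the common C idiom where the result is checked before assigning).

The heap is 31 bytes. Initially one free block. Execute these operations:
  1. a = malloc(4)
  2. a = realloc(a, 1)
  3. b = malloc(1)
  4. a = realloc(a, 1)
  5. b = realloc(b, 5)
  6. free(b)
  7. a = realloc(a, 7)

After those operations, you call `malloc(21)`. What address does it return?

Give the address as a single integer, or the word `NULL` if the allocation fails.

Op 1: a = malloc(4) -> a = 0; heap: [0-3 ALLOC][4-30 FREE]
Op 2: a = realloc(a, 1) -> a = 0; heap: [0-0 ALLOC][1-30 FREE]
Op 3: b = malloc(1) -> b = 1; heap: [0-0 ALLOC][1-1 ALLOC][2-30 FREE]
Op 4: a = realloc(a, 1) -> a = 0; heap: [0-0 ALLOC][1-1 ALLOC][2-30 FREE]
Op 5: b = realloc(b, 5) -> b = 1; heap: [0-0 ALLOC][1-5 ALLOC][6-30 FREE]
Op 6: free(b) -> (freed b); heap: [0-0 ALLOC][1-30 FREE]
Op 7: a = realloc(a, 7) -> a = 0; heap: [0-6 ALLOC][7-30 FREE]
malloc(21): first-fit scan over [0-6 ALLOC][7-30 FREE] -> 7

Answer: 7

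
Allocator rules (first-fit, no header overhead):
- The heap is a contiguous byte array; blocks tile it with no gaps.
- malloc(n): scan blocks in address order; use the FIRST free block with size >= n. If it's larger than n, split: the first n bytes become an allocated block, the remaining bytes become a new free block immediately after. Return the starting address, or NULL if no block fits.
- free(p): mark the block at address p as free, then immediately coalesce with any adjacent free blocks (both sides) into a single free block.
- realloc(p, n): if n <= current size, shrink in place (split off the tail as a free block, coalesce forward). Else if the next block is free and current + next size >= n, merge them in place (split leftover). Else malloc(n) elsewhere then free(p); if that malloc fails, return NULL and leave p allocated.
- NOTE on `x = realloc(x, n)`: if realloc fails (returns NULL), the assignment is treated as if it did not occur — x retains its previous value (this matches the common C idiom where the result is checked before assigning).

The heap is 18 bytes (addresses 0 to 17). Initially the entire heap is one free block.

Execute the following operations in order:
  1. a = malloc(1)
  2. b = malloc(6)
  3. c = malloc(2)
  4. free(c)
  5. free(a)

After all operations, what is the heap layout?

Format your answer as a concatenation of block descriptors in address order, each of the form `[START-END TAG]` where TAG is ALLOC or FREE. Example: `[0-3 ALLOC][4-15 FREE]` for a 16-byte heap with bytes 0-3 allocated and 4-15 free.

Answer: [0-0 FREE][1-6 ALLOC][7-17 FREE]

Derivation:
Op 1: a = malloc(1) -> a = 0; heap: [0-0 ALLOC][1-17 FREE]
Op 2: b = malloc(6) -> b = 1; heap: [0-0 ALLOC][1-6 ALLOC][7-17 FREE]
Op 3: c = malloc(2) -> c = 7; heap: [0-0 ALLOC][1-6 ALLOC][7-8 ALLOC][9-17 FREE]
Op 4: free(c) -> (freed c); heap: [0-0 ALLOC][1-6 ALLOC][7-17 FREE]
Op 5: free(a) -> (freed a); heap: [0-0 FREE][1-6 ALLOC][7-17 FREE]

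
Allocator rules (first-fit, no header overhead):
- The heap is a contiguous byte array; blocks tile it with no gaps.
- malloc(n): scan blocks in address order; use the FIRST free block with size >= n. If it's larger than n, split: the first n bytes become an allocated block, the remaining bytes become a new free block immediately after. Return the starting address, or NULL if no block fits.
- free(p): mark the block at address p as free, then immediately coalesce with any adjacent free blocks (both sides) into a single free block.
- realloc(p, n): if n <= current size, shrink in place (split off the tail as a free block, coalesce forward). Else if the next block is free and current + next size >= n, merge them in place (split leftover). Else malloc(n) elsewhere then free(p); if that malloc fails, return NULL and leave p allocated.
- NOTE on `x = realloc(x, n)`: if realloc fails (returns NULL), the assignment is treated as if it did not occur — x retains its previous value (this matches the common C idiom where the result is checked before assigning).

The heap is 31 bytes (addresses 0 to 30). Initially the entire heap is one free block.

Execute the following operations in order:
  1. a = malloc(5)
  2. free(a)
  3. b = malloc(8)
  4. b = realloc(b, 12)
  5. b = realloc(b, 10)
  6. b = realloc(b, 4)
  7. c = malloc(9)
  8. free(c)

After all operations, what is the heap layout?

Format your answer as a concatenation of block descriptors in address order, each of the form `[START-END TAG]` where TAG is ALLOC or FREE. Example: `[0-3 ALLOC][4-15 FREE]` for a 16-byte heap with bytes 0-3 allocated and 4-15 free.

Op 1: a = malloc(5) -> a = 0; heap: [0-4 ALLOC][5-30 FREE]
Op 2: free(a) -> (freed a); heap: [0-30 FREE]
Op 3: b = malloc(8) -> b = 0; heap: [0-7 ALLOC][8-30 FREE]
Op 4: b = realloc(b, 12) -> b = 0; heap: [0-11 ALLOC][12-30 FREE]
Op 5: b = realloc(b, 10) -> b = 0; heap: [0-9 ALLOC][10-30 FREE]
Op 6: b = realloc(b, 4) -> b = 0; heap: [0-3 ALLOC][4-30 FREE]
Op 7: c = malloc(9) -> c = 4; heap: [0-3 ALLOC][4-12 ALLOC][13-30 FREE]
Op 8: free(c) -> (freed c); heap: [0-3 ALLOC][4-30 FREE]

Answer: [0-3 ALLOC][4-30 FREE]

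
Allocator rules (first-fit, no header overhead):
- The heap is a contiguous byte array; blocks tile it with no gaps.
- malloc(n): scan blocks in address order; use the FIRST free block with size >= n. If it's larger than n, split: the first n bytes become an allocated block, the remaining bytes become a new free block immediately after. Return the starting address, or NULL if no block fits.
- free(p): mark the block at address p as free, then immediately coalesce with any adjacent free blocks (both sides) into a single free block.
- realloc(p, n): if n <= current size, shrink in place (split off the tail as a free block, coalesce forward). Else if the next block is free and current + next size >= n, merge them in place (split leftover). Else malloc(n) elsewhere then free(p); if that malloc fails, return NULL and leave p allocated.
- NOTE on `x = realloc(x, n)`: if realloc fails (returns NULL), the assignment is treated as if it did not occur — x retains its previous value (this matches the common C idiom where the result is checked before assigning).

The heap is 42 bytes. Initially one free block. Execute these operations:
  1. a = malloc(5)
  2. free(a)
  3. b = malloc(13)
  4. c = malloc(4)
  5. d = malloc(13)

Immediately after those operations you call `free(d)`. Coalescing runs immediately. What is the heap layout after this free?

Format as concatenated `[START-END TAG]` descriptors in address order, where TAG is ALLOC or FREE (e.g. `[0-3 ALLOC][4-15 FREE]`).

Answer: [0-12 ALLOC][13-16 ALLOC][17-41 FREE]

Derivation:
Op 1: a = malloc(5) -> a = 0; heap: [0-4 ALLOC][5-41 FREE]
Op 2: free(a) -> (freed a); heap: [0-41 FREE]
Op 3: b = malloc(13) -> b = 0; heap: [0-12 ALLOC][13-41 FREE]
Op 4: c = malloc(4) -> c = 13; heap: [0-12 ALLOC][13-16 ALLOC][17-41 FREE]
Op 5: d = malloc(13) -> d = 17; heap: [0-12 ALLOC][13-16 ALLOC][17-29 ALLOC][30-41 FREE]
free(d): d = 17 -> block [17-29 ALLOC]; mark free, coalesce with adjacent free neighbors -> [0-12 ALLOC][13-16 ALLOC][17-41 FREE]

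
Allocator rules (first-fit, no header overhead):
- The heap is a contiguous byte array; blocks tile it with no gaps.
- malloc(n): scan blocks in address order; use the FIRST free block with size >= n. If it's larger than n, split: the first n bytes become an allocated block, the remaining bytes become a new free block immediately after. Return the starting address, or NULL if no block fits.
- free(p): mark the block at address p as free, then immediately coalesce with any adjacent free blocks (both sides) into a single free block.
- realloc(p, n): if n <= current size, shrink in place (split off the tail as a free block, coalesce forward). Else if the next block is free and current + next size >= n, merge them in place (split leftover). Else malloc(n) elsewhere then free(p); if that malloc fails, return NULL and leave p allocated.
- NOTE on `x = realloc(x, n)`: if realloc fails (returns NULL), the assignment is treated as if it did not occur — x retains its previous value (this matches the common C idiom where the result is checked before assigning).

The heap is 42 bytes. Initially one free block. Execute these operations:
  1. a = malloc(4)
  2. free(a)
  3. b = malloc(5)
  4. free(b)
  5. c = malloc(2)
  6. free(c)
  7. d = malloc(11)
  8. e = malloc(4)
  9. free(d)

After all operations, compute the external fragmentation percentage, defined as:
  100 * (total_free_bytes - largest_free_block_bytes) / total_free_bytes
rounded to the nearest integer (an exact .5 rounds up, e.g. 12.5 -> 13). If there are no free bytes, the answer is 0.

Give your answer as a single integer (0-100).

Answer: 29

Derivation:
Op 1: a = malloc(4) -> a = 0; heap: [0-3 ALLOC][4-41 FREE]
Op 2: free(a) -> (freed a); heap: [0-41 FREE]
Op 3: b = malloc(5) -> b = 0; heap: [0-4 ALLOC][5-41 FREE]
Op 4: free(b) -> (freed b); heap: [0-41 FREE]
Op 5: c = malloc(2) -> c = 0; heap: [0-1 ALLOC][2-41 FREE]
Op 6: free(c) -> (freed c); heap: [0-41 FREE]
Op 7: d = malloc(11) -> d = 0; heap: [0-10 ALLOC][11-41 FREE]
Op 8: e = malloc(4) -> e = 11; heap: [0-10 ALLOC][11-14 ALLOC][15-41 FREE]
Op 9: free(d) -> (freed d); heap: [0-10 FREE][11-14 ALLOC][15-41 FREE]
Free blocks: [11 27] total_free=38 largest=27 -> 100*(38-27)/38 = 1100/38 ≈ 28.947 -> rounds to 29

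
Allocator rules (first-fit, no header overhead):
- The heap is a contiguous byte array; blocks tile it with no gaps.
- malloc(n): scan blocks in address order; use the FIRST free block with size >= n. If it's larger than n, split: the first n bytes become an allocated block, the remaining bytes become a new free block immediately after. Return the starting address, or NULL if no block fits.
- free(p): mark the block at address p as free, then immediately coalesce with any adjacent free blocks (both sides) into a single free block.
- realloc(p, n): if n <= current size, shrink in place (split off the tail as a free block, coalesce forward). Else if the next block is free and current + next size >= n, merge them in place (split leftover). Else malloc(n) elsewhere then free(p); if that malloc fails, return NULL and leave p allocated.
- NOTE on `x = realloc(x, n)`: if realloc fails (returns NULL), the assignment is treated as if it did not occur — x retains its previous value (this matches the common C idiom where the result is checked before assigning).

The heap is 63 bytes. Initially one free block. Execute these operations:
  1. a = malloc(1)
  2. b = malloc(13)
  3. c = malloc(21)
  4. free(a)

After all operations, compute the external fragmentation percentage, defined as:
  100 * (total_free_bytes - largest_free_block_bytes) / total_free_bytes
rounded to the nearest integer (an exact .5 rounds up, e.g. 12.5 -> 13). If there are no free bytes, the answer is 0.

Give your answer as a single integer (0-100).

Op 1: a = malloc(1) -> a = 0; heap: [0-0 ALLOC][1-62 FREE]
Op 2: b = malloc(13) -> b = 1; heap: [0-0 ALLOC][1-13 ALLOC][14-62 FREE]
Op 3: c = malloc(21) -> c = 14; heap: [0-0 ALLOC][1-13 ALLOC][14-34 ALLOC][35-62 FREE]
Op 4: free(a) -> (freed a); heap: [0-0 FREE][1-13 ALLOC][14-34 ALLOC][35-62 FREE]
Free blocks: [1 28] total_free=29 largest=28 -> 100*(29-28)/29 = 100/29 ≈ 3.448 -> rounds to 3

Answer: 3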